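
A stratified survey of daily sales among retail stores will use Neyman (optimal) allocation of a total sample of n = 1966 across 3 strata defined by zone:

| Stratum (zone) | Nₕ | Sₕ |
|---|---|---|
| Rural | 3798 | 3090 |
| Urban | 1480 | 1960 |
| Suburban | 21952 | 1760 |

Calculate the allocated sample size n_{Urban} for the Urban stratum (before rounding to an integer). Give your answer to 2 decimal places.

107.05

Neyman allocation: nₕ = n·NₕSₕ / Σⱼ NⱼSⱼ.
Σ NⱼSⱼ = 3798·3090 + 1480·1960 + 21952·1760 = 5.327214 × 10^7.
n_{Urban} = 1966·1480·1960 / (5.327214 × 10^7) = 107.05.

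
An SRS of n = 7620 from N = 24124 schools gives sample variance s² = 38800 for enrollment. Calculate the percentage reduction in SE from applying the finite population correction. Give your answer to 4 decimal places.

f = n/N = 7620/24124 = 0.31586802.
SE_no-fpc = √(s²/n) = 2.2565158; SE_fpc = √((1−f)s²/n) = 1.8664155.
Ratio = √(1−f) = 0.82712271. Reduction = 100·(1 − 0.82712271) = 17.2877%.

17.2877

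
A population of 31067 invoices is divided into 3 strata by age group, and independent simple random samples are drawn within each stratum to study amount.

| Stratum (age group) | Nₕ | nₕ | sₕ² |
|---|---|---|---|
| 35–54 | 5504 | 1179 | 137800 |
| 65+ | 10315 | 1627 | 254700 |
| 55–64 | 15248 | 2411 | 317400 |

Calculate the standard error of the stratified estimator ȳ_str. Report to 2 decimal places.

6.64

Var(ȳ_str) = Σₕ Wₕ²(1 − fₕ)sₕ²/nₕ with Wₕ = Nₕ/N, N = 31067.
35–54: Wₕ = 0.17716548; term = 0.17716548²·(1 − 0.21420785)·137800/1179 = 2.8827124.
65+: Wₕ = 0.33202433; term = 0.33202433²·(1 − 0.15773146)·254700/1627 = 14.535561.
55–64: Wₕ = 0.49081018; term = 0.49081018²·(1 − 0.15811910)·317400/2411 = 26.698539.
Sum = 44.116812.
SE = √(44.116812) = 6.64.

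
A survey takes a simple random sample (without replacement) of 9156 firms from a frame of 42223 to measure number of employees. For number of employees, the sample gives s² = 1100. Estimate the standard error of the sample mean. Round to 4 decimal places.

0.3067

Under SRS without replacement, Var(ȳ) = (1 − f)·s²/n with f = n/N = 9156/42223 = 0.21684864.
Var(ȳ) = (1 − 0.21684864)·1100/9156 = 0.78315136·0.1201398 = 0.094087647.
SE(ȳ) = √(0.094087647) = 0.3067.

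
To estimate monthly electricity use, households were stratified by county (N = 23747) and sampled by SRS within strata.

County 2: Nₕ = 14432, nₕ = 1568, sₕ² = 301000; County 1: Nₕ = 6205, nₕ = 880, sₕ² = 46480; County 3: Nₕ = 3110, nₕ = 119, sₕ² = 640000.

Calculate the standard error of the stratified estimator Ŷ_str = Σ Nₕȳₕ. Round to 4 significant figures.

295700

Var(Ŷ_str) = Σₕ Nₕ²(1 − fₕ)sₕ²/nₕ.
County 2: 14432²·(1 − 1568/14432)·301000/1568 = 3.5638793 × 10^10.
County 1: 6205²·(1 − 880/6205)·46480/880 = 1.7451986 × 10^9.
County 3: 3110²·(1 − 119/3110)·640000/119 = 5.0027617 × 10^10.
Sum = 8.7411609 × 10^10.
SE = √(8.7411609 × 10^10) = 295700.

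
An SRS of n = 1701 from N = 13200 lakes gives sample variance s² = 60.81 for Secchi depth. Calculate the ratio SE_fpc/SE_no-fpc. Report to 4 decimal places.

f = n/N = 1701/13200 = 0.12886364.
SE_no-fpc = √(s²/n) = 0.18907554; SE_fpc = √((1−f)s²/n) = 0.17647306.
Ratio = √(1−f) = 0.93334686.

0.9333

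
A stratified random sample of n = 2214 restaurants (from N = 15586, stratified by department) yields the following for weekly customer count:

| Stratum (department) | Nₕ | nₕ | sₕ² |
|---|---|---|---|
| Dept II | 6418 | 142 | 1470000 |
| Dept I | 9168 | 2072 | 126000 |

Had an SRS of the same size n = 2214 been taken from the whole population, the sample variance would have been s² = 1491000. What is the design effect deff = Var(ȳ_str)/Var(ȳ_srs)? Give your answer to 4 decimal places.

2.9990

Var(ȳ_str) = Σ Wₕ²(1−fₕ)sₕ²/nₕ with Wₕ = Nₕ/15586:
  Dept II: (6418/15586)²·(1−142/6418)·1470000/142 = 1716.494
  Dept I: (9168/15586)²·(1−2072/9168)·126000/2072 = 16.285446
  → Var(ȳ_str) = 1732.7794.
Var(ȳ_srs) = (1 − 2214/15586)·1491000/2214 = 577.77896.
deff = 1732.7794 / 577.77896 = 2.9990.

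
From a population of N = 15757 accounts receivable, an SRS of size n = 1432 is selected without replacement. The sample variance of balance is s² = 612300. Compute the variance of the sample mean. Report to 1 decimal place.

388.7

Under SRS without replacement, Var(ȳ) = (1 − f)·s²/n with f = n/N = 1432/15757 = 0.09088024.
Var(ȳ) = (1 − 0.09088024)·612300/1432 = 0.90911976·427.5838 = 388.72488.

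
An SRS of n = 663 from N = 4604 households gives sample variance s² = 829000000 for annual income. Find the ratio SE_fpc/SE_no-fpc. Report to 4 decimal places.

0.9252

f = n/N = 663/4604 = 0.14400521.
SE_no-fpc = √(s²/n) = 1118.2026; SE_fpc = √((1−f)s²/n) = 1034.5609.
Ratio = √(1−f) = 0.92519986.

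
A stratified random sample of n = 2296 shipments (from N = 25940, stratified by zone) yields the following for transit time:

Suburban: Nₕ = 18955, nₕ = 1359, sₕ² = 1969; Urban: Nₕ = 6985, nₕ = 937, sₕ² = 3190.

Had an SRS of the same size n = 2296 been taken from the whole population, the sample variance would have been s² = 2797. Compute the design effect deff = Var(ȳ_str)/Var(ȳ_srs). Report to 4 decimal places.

Var(ȳ_str) = Σ Wₕ²(1−fₕ)sₕ²/nₕ with Wₕ = Nₕ/25940:
  Suburban: (18955/25940)²·(1−1359/18955)·1969/1359 = 0.71816471
  Urban: (6985/25940)²·(1−937/6985)·3190/937 = 0.21374174
  → Var(ȳ_str) = 0.93190645.
Var(ȳ_srs) = (1 − 2296/25940)·2797/2296 = 1.1103798.
deff = 0.93190645 / 1.1103798 = 0.8393.

0.8393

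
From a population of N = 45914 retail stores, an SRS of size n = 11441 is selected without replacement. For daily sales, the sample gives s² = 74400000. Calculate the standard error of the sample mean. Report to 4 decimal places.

Under SRS without replacement, Var(ȳ) = (1 − f)·s²/n with f = n/N = 11441/45914 = 0.24918326.
Var(ȳ) = (1 − 0.24918326)·74400000/11441 = 0.75081674·6502.9281 = 4882.5073.
SE(ȳ) = √(4882.5073) = 69.8749.

69.8749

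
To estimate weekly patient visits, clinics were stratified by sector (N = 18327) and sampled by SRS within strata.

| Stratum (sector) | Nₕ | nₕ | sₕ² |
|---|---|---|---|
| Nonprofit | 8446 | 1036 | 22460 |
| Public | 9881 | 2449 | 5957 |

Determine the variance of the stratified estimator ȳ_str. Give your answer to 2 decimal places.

Var(ȳ_str) = Σₕ Wₕ²(1 − fₕ)sₕ²/nₕ with Wₕ = Nₕ/N, N = 18327.
Nonprofit: Wₕ = 0.46085011; term = 0.46085011²·(1 − 0.12266161)·22460/1036 = 4.0395829.
Public: Wₕ = 0.53914989; term = 0.53914989²·(1 − 0.24784941)·5957/2449 = 0.53181754.
Sum = 4.5714004.

4.57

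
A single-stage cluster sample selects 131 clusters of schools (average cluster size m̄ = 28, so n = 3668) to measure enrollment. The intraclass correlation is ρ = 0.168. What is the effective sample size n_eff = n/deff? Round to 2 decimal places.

deff = 1 + (28 − 1)·0.168 = 1 + 4.536 = 5.536.
n_eff = 3668 / 5.536 = 662.57.

662.57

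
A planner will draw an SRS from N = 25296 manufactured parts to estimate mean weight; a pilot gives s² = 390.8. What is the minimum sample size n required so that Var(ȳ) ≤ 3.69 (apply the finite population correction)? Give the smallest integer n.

Without fpc, n₀ = s²/D = 390.8/3.69 = 105.9079.
With fpc, (1 − n/N)·s²/n ≤ D requires n ≥ n₀/(1 + n₀/N) = 105.9079/(1 + 105.9079/25296) = 105.4663.
Rounding up, n = 106.

106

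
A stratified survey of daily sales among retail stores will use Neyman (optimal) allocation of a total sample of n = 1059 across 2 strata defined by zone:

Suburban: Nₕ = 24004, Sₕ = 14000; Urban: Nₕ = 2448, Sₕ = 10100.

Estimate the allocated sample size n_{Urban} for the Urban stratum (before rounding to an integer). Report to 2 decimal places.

Neyman allocation: nₕ = n·NₕSₕ / Σⱼ NⱼSⱼ.
Σ NⱼSⱼ = 24004·14000 + 2448·10100 = 3.607808 × 10^8.
n_{Urban} = 1059·2448·10100 / (3.607808 × 10^8) = 72.57.

72.57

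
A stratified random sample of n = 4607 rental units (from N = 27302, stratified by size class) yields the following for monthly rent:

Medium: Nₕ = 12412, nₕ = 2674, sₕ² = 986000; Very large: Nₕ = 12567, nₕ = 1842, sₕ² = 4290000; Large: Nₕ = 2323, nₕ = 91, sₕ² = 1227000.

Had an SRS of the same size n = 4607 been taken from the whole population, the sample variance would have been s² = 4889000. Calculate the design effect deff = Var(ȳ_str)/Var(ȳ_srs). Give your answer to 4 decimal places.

0.6515

Var(ȳ_str) = Σ Wₕ²(1−fₕ)sₕ²/nₕ with Wₕ = Nₕ/27302:
  Medium: (12412/27302)²·(1−2674/12412)·986000/2674 = 59.791318
  Very large: (12567/27302)²·(1−1842/12567)·4290000/1842 = 421.12174
  Large: (2323/27302)²·(1−91/2323)·1227000/91 = 93.79024
  → Var(ȳ_str) = 574.7033.
Var(ȳ_srs) = (1 − 4607/27302)·4889000/4607 = 882.14007.
deff = 574.7033 / 882.14007 = 0.6515.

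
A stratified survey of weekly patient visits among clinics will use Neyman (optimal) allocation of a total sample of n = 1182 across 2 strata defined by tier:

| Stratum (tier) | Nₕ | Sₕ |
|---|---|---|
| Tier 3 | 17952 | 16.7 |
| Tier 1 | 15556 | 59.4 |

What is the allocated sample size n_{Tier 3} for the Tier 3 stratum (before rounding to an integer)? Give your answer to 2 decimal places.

289.55

Neyman allocation: nₕ = n·NₕSₕ / Σⱼ NⱼSⱼ.
Σ NⱼSⱼ = 17952·16.7 + 15556·59.4 = 1.2238248 × 10^6.
n_{Tier 3} = 1182·17952·16.7 / (1.2238248 × 10^6) = 289.55.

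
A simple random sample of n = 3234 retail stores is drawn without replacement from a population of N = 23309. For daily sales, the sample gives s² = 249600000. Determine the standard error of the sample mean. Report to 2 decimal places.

257.82

Under SRS without replacement, Var(ȳ) = (1 − f)·s²/n with f = n/N = 3234/23309 = 0.13874469.
Var(ȳ) = (1 − 0.13874469)·249600000/3234 = 0.86125531·77179.963 = 66471.653.
SE(ȳ) = √(66471.653) = 257.82.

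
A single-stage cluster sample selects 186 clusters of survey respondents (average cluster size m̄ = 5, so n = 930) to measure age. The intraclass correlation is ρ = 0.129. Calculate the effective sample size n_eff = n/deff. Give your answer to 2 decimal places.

613.46

deff = 1 + (5 − 1)·0.129 = 1 + 0.516 = 1.516.
n_eff = 930 / 1.516 = 613.46.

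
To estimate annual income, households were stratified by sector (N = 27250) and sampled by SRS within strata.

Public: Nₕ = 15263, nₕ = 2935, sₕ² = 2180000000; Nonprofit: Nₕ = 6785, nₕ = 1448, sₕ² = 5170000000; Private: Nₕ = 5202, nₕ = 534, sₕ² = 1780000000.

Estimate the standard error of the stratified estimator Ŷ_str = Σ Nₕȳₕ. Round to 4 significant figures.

Var(Ŷ_str) = Σₕ Nₕ²(1 − fₕ)sₕ²/nₕ.
Public: 15263²·(1 − 2935/15263)·2180000000/2935 = 1.3975936 × 10^14.
Nonprofit: 6785²·(1 − 1448/6785)·5170000000/1448 = 1.2929122 × 10^14.
Private: 5202²·(1 − 534/5202)·1780000000/534 = 8.094312 × 10^13.
Sum = 3.499937 × 10^14.
SE = √(3.499937 × 10^14) = 1.871 × 10^7.

1.871 × 10^7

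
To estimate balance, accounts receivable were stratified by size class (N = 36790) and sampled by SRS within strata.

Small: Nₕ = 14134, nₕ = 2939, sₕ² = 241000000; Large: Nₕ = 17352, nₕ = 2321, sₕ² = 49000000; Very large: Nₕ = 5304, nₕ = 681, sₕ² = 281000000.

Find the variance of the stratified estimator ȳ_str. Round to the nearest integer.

Var(ȳ_str) = Σₕ Wₕ²(1 − fₕ)sₕ²/nₕ with Wₕ = Nₕ/N, N = 36790.
Small: Wₕ = 0.38418048; term = 0.38418048²·(1 − 0.20793830)·241000000/2939 = 9586.2128.
Large: Wₕ = 0.47164990; term = 0.47164990²·(1 − 0.13375980)·49000000/2321 = 4068.167.
Very large: Wₕ = 0.14416961; term = 0.14416961²·(1 − 0.12839367)·281000000/681 = 7475.2727.
Sum = 21129.653.

21130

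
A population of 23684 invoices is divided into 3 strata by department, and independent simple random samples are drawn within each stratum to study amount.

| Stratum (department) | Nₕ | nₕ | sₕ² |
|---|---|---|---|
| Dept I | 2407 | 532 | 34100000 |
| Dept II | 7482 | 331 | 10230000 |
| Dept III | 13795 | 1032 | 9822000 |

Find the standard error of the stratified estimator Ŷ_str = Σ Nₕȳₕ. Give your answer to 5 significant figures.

Var(Ŷ_str) = Σₕ Nₕ²(1 − fₕ)sₕ²/nₕ.
Dept I: 2407²·(1 − 532/2407)·34100000/532 = 2.8928113 × 10^11.
Dept II: 7482²·(1 − 331/7482)·10230000/331 = 1.6536063 × 10^12.
Dept III: 13795²·(1 − 1032/13795)·9822000/1032 = 1.675694 × 10^12.
Sum = 3.6185814 × 10^12.
SE = √(3.6185814 × 10^12) = 1.9023 × 10^6.

1.9023 × 10^6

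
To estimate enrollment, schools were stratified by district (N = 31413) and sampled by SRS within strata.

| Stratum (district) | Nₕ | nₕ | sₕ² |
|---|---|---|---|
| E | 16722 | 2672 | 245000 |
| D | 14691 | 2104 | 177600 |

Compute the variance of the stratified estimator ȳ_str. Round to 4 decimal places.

37.6491

Var(ȳ_str) = Σₕ Wₕ²(1 − fₕ)sₕ²/nₕ with Wₕ = Nₕ/N, N = 31413.
E: Wₕ = 0.53232738; term = 0.53232738²·(1 − 0.15978950)·245000/2672 = 21.831086.
D: Wₕ = 0.46767262; term = 0.46767262²·(1 − 0.14321694)·177600/2104 = 15.818015.
Sum = 37.649101.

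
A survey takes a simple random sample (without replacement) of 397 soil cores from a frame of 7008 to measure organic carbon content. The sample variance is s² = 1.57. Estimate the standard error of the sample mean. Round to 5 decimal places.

Under SRS without replacement, Var(ȳ) = (1 − f)·s²/n with f = n/N = 397/7008 = 0.05664954.
Var(ȳ) = (1 − 0.05664954)·1.57/397 = 0.94335046·0.0039546599 = 0.0037306303.
SE(ȳ) = √(0.0037306303) = 0.06108.

0.06108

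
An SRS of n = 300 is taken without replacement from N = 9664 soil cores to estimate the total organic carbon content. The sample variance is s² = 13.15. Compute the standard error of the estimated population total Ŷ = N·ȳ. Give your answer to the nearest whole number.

1992

Var(Ŷ) = N²·Var(ȳ) = N²·(1 − n/N)·s²/n.
f = 300/9664 = 0.03104305; Var(ȳ) = 0.96895695·13.15/300 = 0.042472613.
Var(Ŷ) = 9664² · 0.042472613 = 3.9666403 × 10^6.
SE(Ŷ) = √(3.9666403 × 10^6) = 1992.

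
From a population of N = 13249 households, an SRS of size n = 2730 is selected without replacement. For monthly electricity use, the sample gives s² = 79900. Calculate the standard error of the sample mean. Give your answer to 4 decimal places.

Under SRS without replacement, Var(ȳ) = (1 − f)·s²/n with f = n/N = 2730/13249 = 0.20605329.
Var(ȳ) = (1 − 0.20605329)·79900/2730 = 0.79394671·29.267399 = 23.236755.
SE(ȳ) = √(23.236755) = 4.8205.

4.8205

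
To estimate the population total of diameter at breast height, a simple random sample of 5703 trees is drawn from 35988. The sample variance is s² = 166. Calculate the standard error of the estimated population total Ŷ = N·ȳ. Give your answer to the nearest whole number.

5632

Var(Ŷ) = N²·Var(ȳ) = N²·(1 − n/N)·s²/n.
f = 5703/35988 = 0.15846949; Var(ȳ) = 0.84153051·166/5703 = 0.024494839.
Var(Ŷ) = 35988² · 0.024494839 = 3.1724151 × 10^7.
SE(Ŷ) = √(3.1724151 × 10^7) = 5632.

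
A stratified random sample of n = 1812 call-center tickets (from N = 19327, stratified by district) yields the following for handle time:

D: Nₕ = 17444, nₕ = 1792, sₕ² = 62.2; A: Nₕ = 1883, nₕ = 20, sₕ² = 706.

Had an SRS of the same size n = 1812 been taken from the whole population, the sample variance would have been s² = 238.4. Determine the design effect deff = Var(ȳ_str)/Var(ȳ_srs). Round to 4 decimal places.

Var(ȳ_str) = Σ Wₕ²(1−fₕ)sₕ²/nₕ with Wₕ = Nₕ/19327:
  D: (17444/19327)²·(1−1792/17444)·62.2/1792 = 0.025371106
  A: (1883/19327)²·(1−20/1883)·706/20 = 0.33151943
  → Var(ȳ_str) = 0.35689054.
Var(ȳ_srs) = (1 − 1812/19327)·238.4/1812 = 0.11923225.
deff = 0.35689054 / 0.11923225 = 2.9932.

2.9932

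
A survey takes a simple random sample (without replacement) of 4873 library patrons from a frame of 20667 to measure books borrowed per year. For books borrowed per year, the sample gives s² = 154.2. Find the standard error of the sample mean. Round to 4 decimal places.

Under SRS without replacement, Var(ȳ) = (1 − f)·s²/n with f = n/N = 4873/20667 = 0.23578652.
Var(ȳ) = (1 − 0.23578652)·154.2/4873 = 0.76421348·0.031643751 = 0.024182581.
SE(ȳ) = √(0.024182581) = 0.1555.

0.1555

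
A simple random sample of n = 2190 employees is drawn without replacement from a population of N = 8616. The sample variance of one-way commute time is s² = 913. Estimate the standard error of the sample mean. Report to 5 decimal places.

0.55761

Under SRS without replacement, Var(ȳ) = (1 − f)·s²/n with f = n/N = 2190/8616 = 0.25417827.
Var(ȳ) = (1 − 0.25417827)·913/2190 = 0.74582173·0.41689498 = 0.31092933.
SE(ȳ) = √(0.31092933) = 0.55761.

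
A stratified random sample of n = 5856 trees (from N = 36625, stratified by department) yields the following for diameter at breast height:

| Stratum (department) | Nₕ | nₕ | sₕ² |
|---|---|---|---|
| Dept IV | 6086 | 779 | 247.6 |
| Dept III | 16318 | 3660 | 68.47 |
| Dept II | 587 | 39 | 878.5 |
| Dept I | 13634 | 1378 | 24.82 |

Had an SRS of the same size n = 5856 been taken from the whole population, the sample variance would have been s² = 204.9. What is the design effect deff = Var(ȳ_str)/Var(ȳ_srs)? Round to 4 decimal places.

Var(ȳ_str) = Σ Wₕ²(1−fₕ)sₕ²/nₕ with Wₕ = Nₕ/36625:
  Dept IV: (6086/36625)²·(1−779/6086)·247.6/779 = 0.0076531276
  Dept III: (16318/36625)²·(1−3660/16318)·68.47/3660 = 0.0028806865
  Dept II: (587/36625)²·(1−39/587)·878.5/39 = 0.0054018255
  Dept I: (13634/36625)²·(1−1378/13634)·24.82/1378 = 0.0022437235
  → Var(ȳ_str) = 0.018179363.
Var(ȳ_srs) = (1 − 5856/36625)·204.9/5856 = 0.029395215.
deff = 0.018179363 / 0.029395215 = 0.6184.

0.6184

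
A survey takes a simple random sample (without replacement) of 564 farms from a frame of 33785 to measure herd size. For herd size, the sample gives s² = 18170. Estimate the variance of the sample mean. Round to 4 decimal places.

31.6785

Under SRS without replacement, Var(ȳ) = (1 − f)·s²/n with f = n/N = 564/33785 = 0.01669380.
Var(ȳ) = (1 − 0.01669380)·18170/564 = 0.98330620·32.216312 = 31.678499.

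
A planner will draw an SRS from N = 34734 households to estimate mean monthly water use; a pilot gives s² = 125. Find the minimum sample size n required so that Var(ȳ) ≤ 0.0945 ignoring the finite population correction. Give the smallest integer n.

Without fpc, n₀ = s²/D = 125/0.0945 = 1322.7513.
Rounding up, n = 1323.

1323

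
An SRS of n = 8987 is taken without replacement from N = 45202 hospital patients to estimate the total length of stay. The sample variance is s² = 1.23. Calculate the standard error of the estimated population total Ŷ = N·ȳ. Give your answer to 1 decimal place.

473.3

Var(Ŷ) = N²·Var(ȳ) = N²·(1 − n/N)·s²/n.
f = 8987/45202 = 0.19881864; Var(ȳ) = 0.80118136·1.23/8987 = 1.0965317 × 10^-4.
Var(Ŷ) = 45202² · (1.0965317 × 10^-4) = 224045.64.
SE(Ŷ) = √(224045.64) = 473.3.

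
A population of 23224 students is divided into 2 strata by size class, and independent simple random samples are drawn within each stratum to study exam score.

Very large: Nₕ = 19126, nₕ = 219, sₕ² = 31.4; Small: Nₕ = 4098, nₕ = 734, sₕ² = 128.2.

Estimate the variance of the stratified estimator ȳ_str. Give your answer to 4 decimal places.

Var(ȳ_str) = Σₕ Wₕ²(1 − fₕ)sₕ²/nₕ with Wₕ = Nₕ/N, N = 23224.
Very large: Wₕ = 0.82354461; term = 0.82354461²·(1 − 0.01145038)·31.4/219 = 0.09612985.
Small: Wₕ = 0.17645539; term = 0.17645539²·(1 − 0.17911176)·128.2/734 = 0.0044642228.
Sum = 0.10059407.

0.1006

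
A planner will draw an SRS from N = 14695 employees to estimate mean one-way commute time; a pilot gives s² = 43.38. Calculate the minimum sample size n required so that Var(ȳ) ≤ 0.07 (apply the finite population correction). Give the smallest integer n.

Without fpc, n₀ = s²/D = 43.38/0.07 = 619.7143.
With fpc, (1 − n/N)·s²/n ≤ D requires n ≥ n₀/(1 + n₀/N) = 619.7143/(1 + 619.7143/14695) = 594.6374.
Rounding up, n = 595.

595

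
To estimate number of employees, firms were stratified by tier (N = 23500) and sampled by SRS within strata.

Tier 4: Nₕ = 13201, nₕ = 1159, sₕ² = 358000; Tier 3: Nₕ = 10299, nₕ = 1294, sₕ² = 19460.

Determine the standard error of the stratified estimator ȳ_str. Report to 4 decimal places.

Var(ȳ_str) = Σₕ Wₕ²(1 − fₕ)sₕ²/nₕ with Wₕ = Nₕ/N, N = 23500.
Tier 4: Wₕ = 0.56174468; term = 0.56174468²·(1 − 0.08779638)·358000/1159 = 88.91383.
Tier 3: Wₕ = 0.43825532; term = 0.43825532²·(1 − 0.12564327)·19460/1294 = 2.5255246.
Sum = 91.439355.
SE = √(91.439355) = 9.5624.

9.5624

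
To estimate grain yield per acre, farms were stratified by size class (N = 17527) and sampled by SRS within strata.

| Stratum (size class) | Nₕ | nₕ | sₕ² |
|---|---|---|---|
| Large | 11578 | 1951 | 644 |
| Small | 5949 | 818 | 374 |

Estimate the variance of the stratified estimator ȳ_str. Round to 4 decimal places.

0.1652

Var(ȳ_str) = Σₕ Wₕ²(1 − fₕ)sₕ²/nₕ with Wₕ = Nₕ/N, N = 17527.
Large: Wₕ = 0.66058082; term = 0.66058082²·(1 − 0.16850924)·644/1951 = 0.11976721.
Small: Wₕ = 0.33941918; term = 0.33941918²·(1 − 0.13750210)·374/818 = 0.045430667.
Sum = 0.16519788.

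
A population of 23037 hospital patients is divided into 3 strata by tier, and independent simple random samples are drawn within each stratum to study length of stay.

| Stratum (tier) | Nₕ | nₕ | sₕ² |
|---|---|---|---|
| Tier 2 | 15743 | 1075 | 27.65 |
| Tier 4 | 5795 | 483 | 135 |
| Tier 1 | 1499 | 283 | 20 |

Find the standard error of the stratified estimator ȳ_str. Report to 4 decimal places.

0.1663

Var(ȳ_str) = Σₕ Wₕ²(1 − fₕ)sₕ²/nₕ with Wₕ = Nₕ/N, N = 23037.
Tier 2: Wₕ = 0.68337891; term = 0.68337891²·(1 − 0.06828432)·27.65/1075 = 0.011191627.
Tier 4: Wₕ = 0.25155185; term = 0.25155185²·(1 − 0.08334771)·135/483 = 0.016212362.
Tier 1: Wₕ = 0.06506924; term = 0.06506924²·(1 − 0.18879253)·20/283 = 2.4273194 × 10^-4.
Sum = 0.027646721.
SE = √(0.027646721) = 0.1663.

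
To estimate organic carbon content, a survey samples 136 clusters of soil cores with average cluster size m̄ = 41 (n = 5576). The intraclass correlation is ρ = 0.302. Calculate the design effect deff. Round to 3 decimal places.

13.080

deff = 1 + (41 − 1)·0.302 = 1 + 12.08 = 13.08.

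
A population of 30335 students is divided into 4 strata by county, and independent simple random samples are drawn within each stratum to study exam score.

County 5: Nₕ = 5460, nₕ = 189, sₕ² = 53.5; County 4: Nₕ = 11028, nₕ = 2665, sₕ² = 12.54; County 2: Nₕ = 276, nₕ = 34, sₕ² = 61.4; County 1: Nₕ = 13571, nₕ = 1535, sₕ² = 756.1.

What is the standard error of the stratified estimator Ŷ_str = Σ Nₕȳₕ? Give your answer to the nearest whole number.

9442

Var(Ŷ_str) = Σₕ Nₕ²(1 − fₕ)sₕ²/nₕ.
County 5: 5460²·(1 − 189/5460)·53.5/189 = 8.1466233 × 10^6.
County 4: 11028²·(1 − 2665/11028)·12.54/2665 = 433969.47.
County 2: 276²·(1 − 34/276)·61.4/34 = 120618.49.
County 1: 13571²·(1 − 1535/13571)·756.1/1535 = 8.0457195 × 10^7.
Sum = 8.9158406 × 10^7.
SE = √(8.9158406 × 10^7) = 9442.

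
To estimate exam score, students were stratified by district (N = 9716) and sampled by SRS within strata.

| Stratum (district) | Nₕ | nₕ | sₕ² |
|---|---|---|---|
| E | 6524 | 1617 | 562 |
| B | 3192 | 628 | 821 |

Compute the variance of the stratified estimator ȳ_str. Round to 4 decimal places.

Var(ȳ_str) = Σₕ Wₕ²(1 − fₕ)sₕ²/nₕ with Wₕ = Nₕ/N, N = 9716.
E: Wₕ = 0.67146974; term = 0.67146974²·(1 − 0.24785408)·562/1617 = 0.11786403.
B: Wₕ = 0.32853026; term = 0.32853026²·(1 − 0.19674185)·821/628 = 0.11334162.
Sum = 0.23120565.

0.2312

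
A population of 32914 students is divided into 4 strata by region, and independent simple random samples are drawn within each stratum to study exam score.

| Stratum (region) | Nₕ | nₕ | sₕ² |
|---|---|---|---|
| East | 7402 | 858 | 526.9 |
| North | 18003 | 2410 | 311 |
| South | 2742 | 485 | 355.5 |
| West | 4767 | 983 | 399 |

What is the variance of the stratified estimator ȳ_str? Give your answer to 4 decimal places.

Var(ȳ_str) = Σₕ Wₕ²(1 − fₕ)sₕ²/nₕ with Wₕ = Nₕ/N, N = 32914.
East: Wₕ = 0.22488910; term = 0.22488910²·(1 − 0.11591462)·526.9/858 = 0.027458193.
North: Wₕ = 0.54697089; term = 0.54697089²·(1 − 0.13386658)·311/2410 = 0.033439254.
South: Wₕ = 0.08330801; term = 0.08330801²·(1 − 0.17687819)·355.5/485 = 0.0041873142.
West: Wₕ = 0.14483199; term = 0.14483199²·(1 − 0.20620936)·399/983 = 0.0067585624.
Sum = 0.071843324.

0.0718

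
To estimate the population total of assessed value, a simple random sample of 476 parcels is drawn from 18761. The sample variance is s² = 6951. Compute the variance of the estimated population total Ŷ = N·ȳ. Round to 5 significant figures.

5.0095 × 10^9

Var(Ŷ) = N²·Var(ȳ) = N²·(1 − n/N)·s²/n.
f = 476/18761 = 0.02537178; Var(ȳ) = 0.97462822·6951/476 = 14.232439.
Var(Ŷ) = 18761² · 14.232439 = 5.0094644 × 10^9.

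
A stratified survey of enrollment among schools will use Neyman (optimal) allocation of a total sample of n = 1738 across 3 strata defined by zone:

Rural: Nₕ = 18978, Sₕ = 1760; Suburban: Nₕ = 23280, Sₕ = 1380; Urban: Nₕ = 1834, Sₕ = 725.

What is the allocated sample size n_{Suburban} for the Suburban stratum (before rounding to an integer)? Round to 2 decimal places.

835.15

Neyman allocation: nₕ = n·NₕSₕ / Σⱼ NⱼSⱼ.
Σ NⱼSⱼ = 18978·1760 + 23280·1380 + 1834·725 = 6.685733 × 10^7.
n_{Suburban} = 1738·23280·1380 / (6.685733 × 10^7) = 835.15.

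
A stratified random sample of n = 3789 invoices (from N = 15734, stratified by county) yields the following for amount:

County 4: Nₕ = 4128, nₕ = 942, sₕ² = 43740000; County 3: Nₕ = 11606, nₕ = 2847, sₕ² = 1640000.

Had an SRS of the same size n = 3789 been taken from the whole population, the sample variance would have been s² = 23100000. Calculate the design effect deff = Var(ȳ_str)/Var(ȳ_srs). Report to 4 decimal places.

0.5841

Var(ȳ_str) = Σ Wₕ²(1−fₕ)sₕ²/nₕ with Wₕ = Nₕ/15734:
  County 4: (4128/15734)²·(1−942/4128)·43740000/942 = 2466.8063
  County 3: (11606/15734)²·(1−2847/11606)·1640000/2847 = 236.54577
  → Var(ȳ_str) = 2703.3521.
Var(ȳ_srs) = (1 − 3789/15734)·23100000/3789 = 4628.4373.
deff = 2703.3521 / 4628.4373 = 0.5841.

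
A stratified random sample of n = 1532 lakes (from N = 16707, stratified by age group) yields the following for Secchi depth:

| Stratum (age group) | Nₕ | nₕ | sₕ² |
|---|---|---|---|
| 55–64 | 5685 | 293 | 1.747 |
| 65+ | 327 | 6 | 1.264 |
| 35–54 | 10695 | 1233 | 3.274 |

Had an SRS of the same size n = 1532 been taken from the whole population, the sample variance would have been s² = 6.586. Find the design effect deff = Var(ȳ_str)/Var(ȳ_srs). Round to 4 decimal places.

0.4345

Var(ȳ_str) = Σ Wₕ²(1−fₕ)sₕ²/nₕ with Wₕ = Nₕ/16707:
  55–64: (5685/16707)²·(1−293/5685)·1.747/293 = 6.5480003 × 10^-4
  65+: (327/16707)²·(1−6/327)·1.264/6 = 7.9223069 × 10^-5
  35–54: (10695/16707)²·(1−1233/10695)·3.274/1233 = 9.6268097 × 10^-4
  → Var(ȳ_str) = 0.0016967041.
Var(ȳ_srs) = (1 − 1532/16707)·6.586/1532 = 0.0039047496.
deff = 0.0016967041 / 0.0039047496 = 0.4345.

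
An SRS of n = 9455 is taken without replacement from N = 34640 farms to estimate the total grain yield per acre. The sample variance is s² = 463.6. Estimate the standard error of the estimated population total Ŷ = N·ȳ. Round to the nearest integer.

6540

Var(Ŷ) = N²·Var(ȳ) = N²·(1 − n/N)·s²/n.
f = 9455/34640 = 0.27295035; Var(ȳ) = 0.72704965·463.6/9455 = 0.035648886.
Var(Ŷ) = 34640² · 0.035648886 = 4.2776154 × 10^7.
SE(Ŷ) = √(4.2776154 × 10^7) = 6540.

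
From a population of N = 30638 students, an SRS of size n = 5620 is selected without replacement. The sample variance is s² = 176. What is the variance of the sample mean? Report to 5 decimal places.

0.02557

Under SRS without replacement, Var(ȳ) = (1 − f)·s²/n with f = n/N = 5620/30638 = 0.18343234.
Var(ȳ) = (1 − 0.18343234)·176/5620 = 0.81656766·0.031316726 = 0.025572226.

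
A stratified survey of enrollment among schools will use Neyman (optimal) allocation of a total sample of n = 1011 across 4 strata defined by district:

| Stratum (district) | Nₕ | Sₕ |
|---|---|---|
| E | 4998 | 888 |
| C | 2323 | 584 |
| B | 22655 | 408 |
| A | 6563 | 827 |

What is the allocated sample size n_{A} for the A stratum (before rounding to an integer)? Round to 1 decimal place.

Neyman allocation: nₕ = n·NₕSₕ / Σⱼ NⱼSⱼ.
Σ NⱼSⱼ = 4998·888 + 2323·584 + 22655·408 + 6563·827 = 2.0465697 × 10^7.
n_{A} = 1011·6563·827 / (2.0465697 × 10^7) = 268.1.

268.1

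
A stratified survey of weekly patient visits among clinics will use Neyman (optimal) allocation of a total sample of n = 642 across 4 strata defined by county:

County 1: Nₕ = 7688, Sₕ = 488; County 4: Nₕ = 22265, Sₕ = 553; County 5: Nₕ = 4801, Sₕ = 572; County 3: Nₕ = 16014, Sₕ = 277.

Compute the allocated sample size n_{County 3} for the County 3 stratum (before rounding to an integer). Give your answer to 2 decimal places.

Neyman allocation: nₕ = n·NₕSₕ / Σⱼ NⱼSⱼ.
Σ NⱼSⱼ = 7688·488 + 22265·553 + 4801·572 + 16014·277 = 2.3246339 × 10^7.
n_{County 3} = 642·16014·277 / (2.3246339 × 10^7) = 122.51.

122.51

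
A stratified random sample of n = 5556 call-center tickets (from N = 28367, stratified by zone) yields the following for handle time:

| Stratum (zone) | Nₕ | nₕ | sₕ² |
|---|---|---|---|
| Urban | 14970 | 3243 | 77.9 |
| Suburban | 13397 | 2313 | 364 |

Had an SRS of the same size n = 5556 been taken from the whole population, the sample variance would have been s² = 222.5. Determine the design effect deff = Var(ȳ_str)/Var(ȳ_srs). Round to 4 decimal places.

1.0645

Var(ȳ_str) = Σ Wₕ²(1−fₕ)sₕ²/nₕ with Wₕ = Nₕ/28367:
  Urban: (14970/28367)²·(1−3243/14970)·77.9/3243 = 0.0052404963
  Suburban: (13397/28367)²·(1−2313/13397)·364/2313 = 0.029040428
  → Var(ȳ_str) = 0.034280924.
Var(ȳ_srs) = (1 − 5556/28367)·222.5/5556 = 0.032203175.
deff = 0.034280924 / 0.032203175 = 1.0645.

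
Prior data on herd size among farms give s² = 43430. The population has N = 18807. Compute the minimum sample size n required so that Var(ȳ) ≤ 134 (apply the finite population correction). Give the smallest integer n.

319

Without fpc, n₀ = s²/D = 43430/134 = 324.1045.
With fpc, (1 − n/N)·s²/n ≤ D requires n ≥ n₀/(1 + n₀/N) = 324.1045/(1 + 324.1045/18807) = 318.6138.
Rounding up, n = 319.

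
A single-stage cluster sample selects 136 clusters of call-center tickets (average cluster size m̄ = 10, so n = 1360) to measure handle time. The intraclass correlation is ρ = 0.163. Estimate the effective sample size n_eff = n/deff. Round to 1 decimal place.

551.3

deff = 1 + (10 − 1)·0.163 = 1 + 1.467 = 2.467.
n_eff = 1360 / 2.467 = 551.3.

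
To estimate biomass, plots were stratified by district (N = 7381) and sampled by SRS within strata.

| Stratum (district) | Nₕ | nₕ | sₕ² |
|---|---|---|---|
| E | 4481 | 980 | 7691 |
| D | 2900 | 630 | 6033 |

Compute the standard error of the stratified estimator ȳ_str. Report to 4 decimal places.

Var(ȳ_str) = Σₕ Wₕ²(1 − fₕ)sₕ²/nₕ with Wₕ = Nₕ/N, N = 7381.
E: Wₕ = 0.60709931; term = 0.60709931²·(1 − 0.21870118)·7691/980 = 2.2599216.
D: Wₕ = 0.39290069; term = 0.39290069²·(1 − 0.21724138)·6033/630 = 1.1571408.
Sum = 3.4170624.
SE = √(3.4170624) = 1.8485.

1.8485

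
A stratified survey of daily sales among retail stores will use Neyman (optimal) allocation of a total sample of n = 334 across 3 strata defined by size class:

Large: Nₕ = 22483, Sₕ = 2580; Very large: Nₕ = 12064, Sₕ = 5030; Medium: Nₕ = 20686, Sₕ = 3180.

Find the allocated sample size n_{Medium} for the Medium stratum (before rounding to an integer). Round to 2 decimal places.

119.10

Neyman allocation: nₕ = n·NₕSₕ / Σⱼ NⱼSⱼ.
Σ NⱼSⱼ = 22483·2580 + 12064·5030 + 20686·3180 = 1.8446954 × 10^8.
n_{Medium} = 334·20686·3180 / (1.8446954 × 10^8) = 119.10.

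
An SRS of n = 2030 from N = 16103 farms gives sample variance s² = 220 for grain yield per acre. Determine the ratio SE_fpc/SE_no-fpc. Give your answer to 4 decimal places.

f = n/N = 2030/16103 = 0.12606347.
SE_no-fpc = √(s²/n) = 0.32920265; SE_fpc = √((1−f)s²/n) = 0.30775369.
Ratio = √(1−f) = 0.93484573.

0.9348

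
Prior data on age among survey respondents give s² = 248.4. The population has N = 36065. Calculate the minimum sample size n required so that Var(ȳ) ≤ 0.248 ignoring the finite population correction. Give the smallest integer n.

1002

Without fpc, n₀ = s²/D = 248.4/0.248 = 1001.6129.
Rounding up, n = 1002.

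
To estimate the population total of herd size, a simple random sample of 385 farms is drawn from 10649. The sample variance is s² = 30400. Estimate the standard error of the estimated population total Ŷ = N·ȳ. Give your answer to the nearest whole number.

92901

Var(Ŷ) = N²·Var(ȳ) = N²·(1 − n/N)·s²/n.
f = 385/10649 = 0.03615363; Var(ȳ) = 0.96384637·30400/385 = 76.106311.
Var(Ŷ) = 10649² · 76.106311 = 8.6305471 × 10^9.
SE(Ŷ) = √(8.6305471 × 10^9) = 92901.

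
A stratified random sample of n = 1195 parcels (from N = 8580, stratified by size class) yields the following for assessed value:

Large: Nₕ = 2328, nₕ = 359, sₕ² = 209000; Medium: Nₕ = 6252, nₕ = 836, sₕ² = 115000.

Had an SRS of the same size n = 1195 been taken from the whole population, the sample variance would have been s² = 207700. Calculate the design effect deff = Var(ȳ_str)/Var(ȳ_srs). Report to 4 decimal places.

Var(ȳ_str) = Σ Wₕ²(1−fₕ)sₕ²/nₕ with Wₕ = Nₕ/8580:
  Large: (2328/8580)²·(1−359/2328)·209000/359 = 36.249828
  Medium: (6252/8580)²·(1−836/6252)·115000/836 = 63.272444
  → Var(ȳ_str) = 99.522272.
Var(ȳ_srs) = (1 − 1195/8580)·207700/1195 = 149.60007.
deff = 99.522272 / 149.60007 = 0.6653.

0.6653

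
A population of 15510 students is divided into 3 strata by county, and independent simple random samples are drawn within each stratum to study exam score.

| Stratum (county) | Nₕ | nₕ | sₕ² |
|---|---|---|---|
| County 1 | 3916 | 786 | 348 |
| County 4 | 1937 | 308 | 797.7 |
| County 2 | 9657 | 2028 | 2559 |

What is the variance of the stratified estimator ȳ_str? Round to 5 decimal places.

Var(ȳ_str) = Σₕ Wₕ²(1 − fₕ)sₕ²/nₕ with Wₕ = Nₕ/N, N = 15510.
County 1: Wₕ = 0.25248227; term = 0.25248227²·(1 − 0.20071502)·348/786 = 0.022559014.
County 4: Wₕ = 0.12488717; term = 0.12488717²·(1 − 0.15900878)·797.7/308 = 0.033971599.
County 2: Wₕ = 0.62263056; term = 0.62263056²·(1 − 0.21000311)·2559/2028 = 0.38644579.
Sum = 0.4429764.

0.44298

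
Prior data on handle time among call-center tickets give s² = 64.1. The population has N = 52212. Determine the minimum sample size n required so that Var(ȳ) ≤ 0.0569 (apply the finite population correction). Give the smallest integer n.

Without fpc, n₀ = s²/D = 64.1/0.0569 = 1126.5378.
With fpc, (1 − n/N)·s²/n ≤ D requires n ≥ n₀/(1 + n₀/N) = 1126.5378/(1 + 1126.5378/52212) = 1102.7447.
Rounding up, n = 1103.

1103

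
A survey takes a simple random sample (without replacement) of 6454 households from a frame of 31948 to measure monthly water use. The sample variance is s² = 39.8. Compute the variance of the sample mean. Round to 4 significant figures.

Under SRS without replacement, Var(ȳ) = (1 − f)·s²/n with f = n/N = 6454/31948 = 0.20201578.
Var(ȳ) = (1 − 0.20201578)·39.8/6454 = 0.79798422·0.0061667183 = 0.0049209439.

0.004921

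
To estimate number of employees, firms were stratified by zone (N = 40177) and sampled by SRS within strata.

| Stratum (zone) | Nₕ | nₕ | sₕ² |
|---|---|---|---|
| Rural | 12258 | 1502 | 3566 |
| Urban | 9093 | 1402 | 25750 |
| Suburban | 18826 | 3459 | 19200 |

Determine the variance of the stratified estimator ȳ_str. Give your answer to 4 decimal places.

Var(ȳ_str) = Σₕ Wₕ²(1 − fₕ)sₕ²/nₕ with Wₕ = Nₕ/N, N = 40177.
Rural: Wₕ = 0.30509993; term = 0.30509993²·(1 − 0.12253222)·3566/1502 = 0.19392188.
Urban: Wₕ = 0.22632352; term = 0.22632352²·(1 − 0.15418454)·25750/1402 = 0.79572722.
Suburban: Wₕ = 0.46857655; term = 0.46857655²·(1 − 0.18373526)·19200/3459 = 0.99481609.
Sum = 1.9844652.

1.9845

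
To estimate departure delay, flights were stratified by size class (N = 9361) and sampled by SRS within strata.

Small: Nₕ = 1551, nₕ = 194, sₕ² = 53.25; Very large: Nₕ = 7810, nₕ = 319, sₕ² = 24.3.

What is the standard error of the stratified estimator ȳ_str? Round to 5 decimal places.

Var(ȳ_str) = Σₕ Wₕ²(1 − fₕ)sₕ²/nₕ with Wₕ = Nₕ/N, N = 9361.
Small: Wₕ = 0.16568743; term = 0.16568743²·(1 − 0.12508059)·53.25/194 = 0.0065927262.
Very large: Wₕ = 0.83431257; term = 0.83431257²·(1 − 0.04084507)·24.3/319 = 0.050858311.
Sum = 0.057451037.
SE = √(0.057451037) = 0.23969.

0.23969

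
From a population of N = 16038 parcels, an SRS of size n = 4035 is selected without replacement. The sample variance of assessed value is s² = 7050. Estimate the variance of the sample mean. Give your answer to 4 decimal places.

Under SRS without replacement, Var(ȳ) = (1 − f)·s²/n with f = n/N = 4035/16038 = 0.25158997.
Var(ȳ) = (1 − 0.25158997)·7050/4035 = 0.74841003·1.7472119 = 1.3076309.

1.3076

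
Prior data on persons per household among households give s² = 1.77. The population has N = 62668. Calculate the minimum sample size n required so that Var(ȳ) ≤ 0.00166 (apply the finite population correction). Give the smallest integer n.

Without fpc, n₀ = s²/D = 1.77/0.00166 = 1066.2651.
With fpc, (1 − n/N)·s²/n ≤ D requires n ≥ n₀/(1 + n₀/N) = 1066.2651/(1 + 1066.2651/62668) = 1048.4266.
Rounding up, n = 1049.

1049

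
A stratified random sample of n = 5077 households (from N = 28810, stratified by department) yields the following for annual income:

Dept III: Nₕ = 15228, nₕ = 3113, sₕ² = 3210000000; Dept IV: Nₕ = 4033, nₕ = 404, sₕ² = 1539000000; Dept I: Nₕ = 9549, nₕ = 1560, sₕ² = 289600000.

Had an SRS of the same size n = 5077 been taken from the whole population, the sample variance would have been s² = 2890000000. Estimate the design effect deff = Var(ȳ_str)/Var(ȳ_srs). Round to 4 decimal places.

0.6684

Var(ȳ_str) = Σ Wₕ²(1−fₕ)sₕ²/nₕ with Wₕ = Nₕ/28810:
  Dept III: (15228/28810)²·(1−3113/15228)·3210000000/3113 = 229195.29
  Dept IV: (4033/28810)²·(1−404/4033)·1539000000/404 = 67171.636
  Dept I: (9549/28810)²·(1−1560/9549)·289600000/1560 = 17062.307
  → Var(ȳ_str) = 313429.23.
Var(ȳ_srs) = (1 − 5077/28810)·2890000000/5077 = 468921.41.
deff = 313429.23 / 468921.41 = 0.6684.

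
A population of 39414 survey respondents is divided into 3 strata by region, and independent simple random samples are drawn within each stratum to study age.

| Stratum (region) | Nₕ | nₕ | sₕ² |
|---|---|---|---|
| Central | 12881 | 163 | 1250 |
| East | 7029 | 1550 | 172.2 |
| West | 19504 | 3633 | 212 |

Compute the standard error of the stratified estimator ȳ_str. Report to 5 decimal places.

Var(ȳ_str) = Σₕ Wₕ²(1 − fₕ)sₕ²/nₕ with Wₕ = Nₕ/N, N = 39414.
Central: Wₕ = 0.32681281; term = 0.32681281²·(1 − 0.01265430)·1250/163 = 0.80870436.
East: Wₕ = 0.17833765; term = 0.17833765²·(1 − 0.22051501)·172.2/1550 = 0.0027541987.
West: Wₕ = 0.49484955; term = 0.49484955²·(1 − 0.18626948)·212/3633 = 0.011627796.
Sum = 0.82308635.
SE = √(0.82308635) = 0.90724.

0.90724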